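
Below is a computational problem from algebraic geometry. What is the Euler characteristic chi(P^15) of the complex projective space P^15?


The complex projective space P^15 has one cell in each even real dimension 0, 2, ..., 30.
The cohomology groups are H^{2k}(P^15) = Z for k = 0,...,15, and 0 otherwise.
Euler characteristic = sum of Betti numbers = 1 per even-dimensional cohomology group.
chi(P^15) = 15 + 1 = 16

16


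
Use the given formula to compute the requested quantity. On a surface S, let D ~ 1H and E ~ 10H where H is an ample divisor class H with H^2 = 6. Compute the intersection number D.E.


Using bilinearity of the intersection pairing on a surface S:
(aH).(bH) = ab * (H.H)
We have H^2 = 6.
D.E = (1H).(10H) = 1*10*6
= 10*6
= 60

60


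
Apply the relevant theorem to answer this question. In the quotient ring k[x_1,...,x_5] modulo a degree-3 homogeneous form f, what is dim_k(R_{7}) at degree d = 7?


For R = k[x_1,...,x_n]/(f) with f homogeneous of degree e:
The Hilbert series is (1 - t^e)/(1 - t)^n.
So h(d) = C(d+n-1, n-1) - C(d-e+n-1, n-1) for d >= e.
With n=5, e=3, d=7:
C(7+5-1, 5-1) = C(11, 4) = 330
C(7-3+5-1, 5-1) = C(8, 4) = 70
h(7) = 330 - 70 = 260

260


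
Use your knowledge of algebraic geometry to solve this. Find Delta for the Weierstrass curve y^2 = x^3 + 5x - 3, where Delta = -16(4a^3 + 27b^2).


Compute each component:
4a^3 = 4*5^3 = 4*125 = 500
27b^2 = 27*(-3)^2 = 27*9 = 243
4a^3 + 27b^2 = 500 + 243 = 743
Delta = -16*743 = -11888

-11888


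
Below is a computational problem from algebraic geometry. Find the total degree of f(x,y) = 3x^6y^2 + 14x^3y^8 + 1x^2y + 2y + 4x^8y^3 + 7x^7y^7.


Examine each term for its total degree (sum of exponents).
  Term '3x^6y^2' has total degree 6+2 = 8.
  Term '14x^3y^8' has total degree 3+8 = 11.
  Term '1x^2y' has total degree 2+1 = 3.
  Term '2y' has total degree 0+1 = 1.
  Term '4x^8y^3' has total degree 8+3 = 11.
  Term '7x^7y^7' has total degree 7+7 = 14.
The maximum total degree among all terms is 14.

14


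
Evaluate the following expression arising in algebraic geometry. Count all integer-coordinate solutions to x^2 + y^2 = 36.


Systematically check integer values of x where x^2 <= 36.
For each valid x, check if 36 - x^2 is a perfect square.
x=0: 36 - 0 = 36, sqrt = 6 (valid)
x=6: 36 - 36 = 0, sqrt = 0 (valid)
Total integer solutions found: 4

4


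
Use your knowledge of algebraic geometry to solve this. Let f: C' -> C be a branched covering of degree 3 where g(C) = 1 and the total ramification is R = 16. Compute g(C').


Riemann-Hurwitz formula: 2g' - 2 = d(2g - 2) + R
Given: d = 3, g = 1, R = 16
2g' - 2 = 3*(2*1 - 2) + 16
2g' - 2 = 3*0 + 16
2g' - 2 = 0 + 16 = 16
2g' = 18
g' = 9

9


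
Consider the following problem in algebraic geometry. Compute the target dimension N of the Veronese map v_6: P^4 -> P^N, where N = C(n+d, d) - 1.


The Veronese embedding v_d: P^n -> P^N maps each point to all
degree-d monomials in n+1 homogeneous coordinates.
N = C(n+d, d) - 1
N = C(4+6, 6) - 1
N = C(10, 6) - 1
C(10, 6) = 210
N = 210 - 1 = 209

209


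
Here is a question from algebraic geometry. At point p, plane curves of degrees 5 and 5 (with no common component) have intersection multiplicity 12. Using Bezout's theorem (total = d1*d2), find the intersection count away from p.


By Bezout's theorem, the total intersection number is d1 * d2.
Total = 5 * 5 = 25
Intersection multiplicity at p = 12
Remaining intersections = 25 - 12 = 13

13


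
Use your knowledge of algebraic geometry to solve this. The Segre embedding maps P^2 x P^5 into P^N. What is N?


The Segre embedding maps P^m x P^n into P^N via
all products of coordinates from each factor.
N = (m+1)(n+1) - 1
N = (2+1)(5+1) - 1
N = 3*6 - 1
N = 18 - 1 = 17

17


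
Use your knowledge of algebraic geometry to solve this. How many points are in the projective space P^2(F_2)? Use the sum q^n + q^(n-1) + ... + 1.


P^2(F_2) has (q^(n+1) - 1)/(q - 1) points.
= 2^2 + 2^1 + 2^0
= 4 + 2 + 1
= 7

7


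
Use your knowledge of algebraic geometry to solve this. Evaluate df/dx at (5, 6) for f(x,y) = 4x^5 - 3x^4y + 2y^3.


df/dx = 5*4*x^4 + 4*(-3)*x^3*y
At (5,6): 5*4*5^4 + 4*(-3)*5^3*6
= 12500 - 9000
= 3500

3500


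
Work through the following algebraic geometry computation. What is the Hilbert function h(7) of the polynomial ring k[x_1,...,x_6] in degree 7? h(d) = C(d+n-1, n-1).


The Hilbert function for the polynomial ring in 6 variables is:
h(d) = C(d+n-1, n-1)
h(7) = C(7+6-1, 6-1) = C(12, 5)
= 12! / (5! * 7!)
= 792

792


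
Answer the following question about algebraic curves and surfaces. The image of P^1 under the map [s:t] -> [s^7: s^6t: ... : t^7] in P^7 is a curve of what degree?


The rational normal curve in P^7 is the image of P^1 under the 7-uple Veronese.
A general hyperplane in P^7 pulls back to a degree-7 form on P^1, which has 7 zeros,
so the curve meets a general hyperplane in 7 points. Degree = 7.

7


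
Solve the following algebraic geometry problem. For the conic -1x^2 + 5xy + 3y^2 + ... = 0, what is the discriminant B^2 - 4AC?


The discriminant of a conic Ax^2 + Bxy + Cy^2 + ... = 0 is B^2 - 4AC.
B^2 = 5^2 = 25
4AC = 4*(-1)*3 = -12
Discriminant = 25 + 12 = 37

37


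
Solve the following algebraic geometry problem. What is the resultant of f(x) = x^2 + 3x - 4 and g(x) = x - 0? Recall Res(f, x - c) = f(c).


For Res(f, x - c), we evaluate f at x = c.
f(0) = 0^2 + 3*0 - 4
= 0 + 0 - 4
= 0 - 4 = -4
Res(f, g) = -4

-4


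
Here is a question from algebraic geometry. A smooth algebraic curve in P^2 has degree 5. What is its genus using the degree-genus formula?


Using the genus formula for smooth plane curves:
g = (d-1)(d-2)/2
g = (5-1)(5-2)/2
g = 4*3/2
g = 12/2 = 6

6


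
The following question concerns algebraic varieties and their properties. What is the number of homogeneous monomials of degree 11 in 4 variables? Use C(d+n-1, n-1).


The number of degree-11 monomials in 4 variables is C(d+n-1, n-1).
= C(11+4-1, 4-1) = C(14, 3)
= 364

364


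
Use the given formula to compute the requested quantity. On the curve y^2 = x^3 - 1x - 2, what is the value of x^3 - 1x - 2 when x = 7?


Compute x^3 - 1x - 2 at x = 7:
x^3 = 7^3 = 343
(-1)*x = (-1)*7 = -7
Sum: 343 - 7 - 2 = 334

334


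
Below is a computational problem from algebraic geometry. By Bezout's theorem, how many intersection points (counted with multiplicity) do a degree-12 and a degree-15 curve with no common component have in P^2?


Bezout's theorem states the intersection count equals the product of degrees.
Intersection count = 12 * 15 = 180

180


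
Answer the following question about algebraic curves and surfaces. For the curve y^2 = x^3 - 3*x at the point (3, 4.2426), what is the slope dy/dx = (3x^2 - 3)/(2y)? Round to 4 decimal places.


Using implicit differentiation of y^2 = x^3 - 3*x:
2y * dy/dx = 3x^2 - 3
dy/dx = (3x^2 - 3)/(2y)
Numerator: 3*3^2 - 3 = 24
Denominator: 2*4.2426 = 8.4852
dy/dx = 24/8.4852 = 2.8285

2.8285


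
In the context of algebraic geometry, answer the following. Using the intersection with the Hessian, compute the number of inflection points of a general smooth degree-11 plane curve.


For a general smooth plane curve C of degree d, the inflection points are
the intersection of C with its Hessian curve, which has degree 3(d-2).
By Bezout, the total intersection number is d * 3(d-2) = 11 * 27 = 297.
For a general curve every flex is ordinary, so each contributes
multiplicity 1 to C·Hess(C), and the number of distinct inflection
points is 3d(d-2).
Inflection points = 3*11*(11-2) = 3*11*9 = 297

297


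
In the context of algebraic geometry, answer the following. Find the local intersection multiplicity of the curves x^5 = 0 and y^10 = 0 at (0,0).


The intersection multiplicity of V(x^a) and V(y^b) at the origin is:
I(O; V(x^5), V(y^10)) = dim_k(k[x,y]/(x^5, y^10))
A basis for k[x,y]/(x^5, y^10) is the set of monomials x^i * y^j
where 0 <= i < 5 and 0 <= j < 10.
The number of such monomials is 5 * 10 = 50

50


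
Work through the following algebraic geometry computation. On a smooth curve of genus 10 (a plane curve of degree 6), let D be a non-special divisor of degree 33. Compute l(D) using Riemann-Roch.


First, compute the genus of a smooth plane curve of degree 6:
g = (d-1)(d-2)/2 = (6-1)(6-2)/2 = 10
For a non-special divisor D (i.e., h^1(D) = 0), Riemann-Roch gives:
l(D) = deg(D) - g + 1
Since deg(D) = 33 >= 2g - 1 = 19, D is non-special.
l(D) = 33 - 10 + 1 = 24

24


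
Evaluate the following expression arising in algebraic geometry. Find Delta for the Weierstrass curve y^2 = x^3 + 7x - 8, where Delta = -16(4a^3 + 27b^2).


Compute each component:
4a^3 = 4*7^3 = 4*343 = 1372
27b^2 = 27*(-8)^2 = 27*64 = 1728
4a^3 + 27b^2 = 1372 + 1728 = 3100
Delta = -16*3100 = -49600

-49600


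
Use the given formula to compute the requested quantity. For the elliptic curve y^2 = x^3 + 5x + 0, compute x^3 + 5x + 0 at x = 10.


Compute x^3 + 5x + 0 at x = 10:
x^3 = 10^3 = 1000
5*x = 5*10 = 50
Sum: 1000 + 50 + 0 = 1050

1050


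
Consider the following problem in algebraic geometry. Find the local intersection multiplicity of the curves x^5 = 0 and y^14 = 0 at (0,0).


The intersection multiplicity of V(x^a) and V(y^b) at the origin is:
I(O; V(x^5), V(y^14)) = dim_k(k[x,y]/(x^5, y^14))
A basis for k[x,y]/(x^5, y^14) is the set of monomials x^i * y^j
where 0 <= i < 5 and 0 <= j < 14.
The number of such monomials is 5 * 14 = 70

70


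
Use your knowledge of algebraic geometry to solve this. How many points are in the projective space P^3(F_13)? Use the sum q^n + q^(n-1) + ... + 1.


P^3(F_13) has (q^(n+1) - 1)/(q - 1) points.
= 13^3 + 13^2 + 13^1 + 13^0
= 2197 + 169 + 13 + 1
= 2380

2380


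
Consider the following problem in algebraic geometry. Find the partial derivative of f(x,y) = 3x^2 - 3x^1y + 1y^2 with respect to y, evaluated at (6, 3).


df/dy = (-3)*x^1 + 2*1*y^1
At (6,3): (-3)*6^1 + 2*1*3^1
= -18 + 6
= -12

-12


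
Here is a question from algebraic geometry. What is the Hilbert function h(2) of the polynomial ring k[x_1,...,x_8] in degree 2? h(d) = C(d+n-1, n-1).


The Hilbert function for the polynomial ring in 8 variables is:
h(d) = C(d+n-1, n-1)
h(2) = C(2+8-1, 8-1) = C(9, 7)
= 9! / (7! * 2!)
= 36

36


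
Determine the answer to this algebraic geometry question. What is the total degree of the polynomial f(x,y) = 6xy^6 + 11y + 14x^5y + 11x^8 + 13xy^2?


Examine each term for its total degree (sum of exponents).
  Term '6xy^6' has total degree 1+6 = 7.
  Term '11y' has total degree 0+1 = 1.
  Term '14x^5y' has total degree 5+1 = 6.
  Term '11x^8' has total degree 8+0 = 8.
  Term '13xy^2' has total degree 1+2 = 3.
The maximum total degree among all terms is 8.

8


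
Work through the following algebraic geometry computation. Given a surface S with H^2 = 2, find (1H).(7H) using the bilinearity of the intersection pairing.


Using bilinearity of the intersection pairing on a surface S:
(aH).(bH) = ab * (H.H)
We have H^2 = 2.
D.E = (1H).(7H) = 1*7*2
= 7*2
= 14

14


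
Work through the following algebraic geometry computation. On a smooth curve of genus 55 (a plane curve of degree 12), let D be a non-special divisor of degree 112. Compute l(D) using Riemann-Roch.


First, compute the genus of a smooth plane curve of degree 12:
g = (d-1)(d-2)/2 = (12-1)(12-2)/2 = 55
For a non-special divisor D (i.e., h^1(D) = 0), Riemann-Roch gives:
l(D) = deg(D) - g + 1
Since deg(D) = 112 >= 2g - 1 = 109, D is non-special.
l(D) = 112 - 55 + 1 = 58

58


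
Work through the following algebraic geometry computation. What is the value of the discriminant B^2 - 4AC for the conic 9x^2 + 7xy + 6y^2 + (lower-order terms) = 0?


The discriminant of a conic Ax^2 + Bxy + Cy^2 + ... = 0 is B^2 - 4AC.
B^2 = 7^2 = 49
4AC = 4*9*6 = 216
Discriminant = 49 - 216 = -167

-167


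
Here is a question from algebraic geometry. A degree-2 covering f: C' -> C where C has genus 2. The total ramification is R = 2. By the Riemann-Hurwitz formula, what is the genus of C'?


Riemann-Hurwitz formula: 2g' - 2 = d(2g - 2) + R
Given: d = 2, g = 2, R = 2
2g' - 2 = 2*(2*2 - 2) + 2
2g' - 2 = 2*2 + 2
2g' - 2 = 4 + 2 = 6
2g' = 8
g' = 4

4


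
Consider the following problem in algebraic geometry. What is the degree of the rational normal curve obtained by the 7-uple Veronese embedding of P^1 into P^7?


The rational normal curve in P^7 is the image of P^1 under the 7-uple Veronese.
A general hyperplane in P^7 pulls back to a degree-7 form on P^1, which has 7 zeros,
so the curve meets a general hyperplane in 7 points. Degree = 7.

7


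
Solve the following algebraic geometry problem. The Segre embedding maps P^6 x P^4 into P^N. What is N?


The Segre embedding maps P^m x P^n into P^N via
all products of coordinates from each factor.
N = (m+1)(n+1) - 1
N = (6+1)(4+1) - 1
N = 7*5 - 1
N = 35 - 1 = 34

34


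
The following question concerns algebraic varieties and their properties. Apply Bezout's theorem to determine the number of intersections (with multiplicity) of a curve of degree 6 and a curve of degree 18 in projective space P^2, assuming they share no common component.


Bezout's theorem states the intersection count equals the product of degrees.
Intersection count = 6 * 18 = 108

108


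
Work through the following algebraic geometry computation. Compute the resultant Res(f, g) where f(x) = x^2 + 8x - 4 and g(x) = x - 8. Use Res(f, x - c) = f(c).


For Res(f, x - c), we evaluate f at x = c.
f(8) = 8^2 + 8*8 - 4
= 64 + 64 - 4
= 128 - 4 = 124
Res(f, g) = 124

124


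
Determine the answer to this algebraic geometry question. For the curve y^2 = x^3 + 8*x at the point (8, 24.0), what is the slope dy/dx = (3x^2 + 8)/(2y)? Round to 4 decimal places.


Using implicit differentiation of y^2 = x^3 + 8*x:
2y * dy/dx = 3x^2 + 8
dy/dx = (3x^2 + 8)/(2y)
Numerator: 3*8^2 + 8 = 200
Denominator: 2*24.0 = 48.0
dy/dx = 200/48.0 = 4.1667

4.1667


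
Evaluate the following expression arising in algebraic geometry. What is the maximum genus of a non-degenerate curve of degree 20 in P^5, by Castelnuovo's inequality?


Castelnuovo's bound: write d - 1 = m(r-1) + epsilon with 0 <= epsilon < r-1.
d - 1 = 20 - 1 = 19
r - 1 = 5 - 1 = 4
19 = 4*4 + 3, so m = 4, epsilon = 3
pi(d, r) = m(m-1)(r-1)/2 + m*epsilon
= 4*3*4/2 + 4*3
= 48/2 + 12
= 24 + 12 = 36

36


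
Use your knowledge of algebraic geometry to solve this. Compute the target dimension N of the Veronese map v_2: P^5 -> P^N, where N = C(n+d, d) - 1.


The Veronese embedding v_d: P^n -> P^N maps each point to all
degree-d monomials in n+1 homogeneous coordinates.
N = C(n+d, d) - 1
N = C(5+2, 2) - 1
N = C(7, 2) - 1
C(7, 2) = 21
N = 21 - 1 = 20

20


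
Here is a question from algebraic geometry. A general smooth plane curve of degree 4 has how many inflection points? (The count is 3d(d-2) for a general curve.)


For a general smooth plane curve C of degree d, the inflection points are
the intersection of C with its Hessian curve, which has degree 3(d-2).
By Bezout, the total intersection number is d * 3(d-2) = 4 * 6 = 24.
For a general curve every flex is ordinary, so each contributes
multiplicity 1 to C·Hess(C), and the number of distinct inflection
points is 3d(d-2).
Inflection points = 3*4*(4-2) = 3*4*2 = 24

24


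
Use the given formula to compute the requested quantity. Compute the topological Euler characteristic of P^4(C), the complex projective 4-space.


The complex projective space P^4 has one cell in each even real dimension 0, 2, ..., 8.
The cohomology groups are H^{2k}(P^4) = Z for k = 0,...,4, and 0 otherwise.
Euler characteristic = sum of Betti numbers = 1 per even-dimensional cohomology group.
chi(P^4) = 4 + 1 = 5

5


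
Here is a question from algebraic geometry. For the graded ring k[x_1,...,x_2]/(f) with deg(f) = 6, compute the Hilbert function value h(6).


For R = k[x_1,...,x_n]/(f) with f homogeneous of degree e:
The Hilbert series is (1 - t^e)/(1 - t)^n.
So h(d) = C(d+n-1, n-1) - C(d-e+n-1, n-1) for d >= e.
With n=2, e=6, d=6:
C(6+2-1, 2-1) = C(7, 1) = 7
C(6-6+2-1, 2-1) = C(1, 1) = 1
h(6) = 7 - 1 = 6

6


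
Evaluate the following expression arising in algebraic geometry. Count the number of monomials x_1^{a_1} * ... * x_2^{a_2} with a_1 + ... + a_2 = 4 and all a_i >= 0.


The number of degree-4 monomials in 2 variables is C(d+n-1, n-1).
= C(4+2-1, 2-1) = C(5, 1)
= 5

5


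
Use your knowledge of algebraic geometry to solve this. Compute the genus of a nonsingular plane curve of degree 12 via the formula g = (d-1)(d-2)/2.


Using the genus formula for smooth plane curves:
g = (d-1)(d-2)/2
g = (12-1)(12-2)/2
g = 11*10/2
g = 110/2 = 55

55


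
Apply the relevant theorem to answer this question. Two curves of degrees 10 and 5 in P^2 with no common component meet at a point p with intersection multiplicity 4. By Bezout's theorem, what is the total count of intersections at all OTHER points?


By Bezout's theorem, the total intersection number is d1 * d2.
Total = 10 * 5 = 50
Intersection multiplicity at p = 4
Remaining intersections = 50 - 4 = 46

46


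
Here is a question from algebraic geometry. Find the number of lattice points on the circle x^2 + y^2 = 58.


Systematically check integer values of x where x^2 <= 58.
For each valid x, check if 58 - x^2 is a perfect square.
x=3: 58 - 9 = 49, sqrt = 7 (valid)
x=7: 58 - 49 = 9, sqrt = 3 (valid)
Total integer solutions found: 8

8


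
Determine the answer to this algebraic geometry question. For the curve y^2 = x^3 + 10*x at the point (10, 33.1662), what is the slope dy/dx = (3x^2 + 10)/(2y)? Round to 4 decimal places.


Using implicit differentiation of y^2 = x^3 + 10*x:
2y * dy/dx = 3x^2 + 10
dy/dx = (3x^2 + 10)/(2y)
Numerator: 3*10^2 + 10 = 310
Denominator: 2*33.1662 = 66.3324
dy/dx = 310/66.3324 = 4.6734

4.6734


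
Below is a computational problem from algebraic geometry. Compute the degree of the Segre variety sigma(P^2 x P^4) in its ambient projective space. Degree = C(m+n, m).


The degree of the Segre variety P^2 x P^4 is C(m+n, m).
= C(6, 2)
= 15

15


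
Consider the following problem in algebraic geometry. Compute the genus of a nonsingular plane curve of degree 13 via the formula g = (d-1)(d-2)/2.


Using the genus formula for smooth plane curves:
g = (d-1)(d-2)/2
g = (13-1)(13-2)/2
g = 12*11/2
g = 132/2 = 66

66


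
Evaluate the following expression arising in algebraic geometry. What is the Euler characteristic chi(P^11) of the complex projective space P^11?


The complex projective space P^11 has one cell in each even real dimension 0, 2, ..., 22.
The cohomology groups are H^{2k}(P^11) = Z for k = 0,...,11, and 0 otherwise.
Euler characteristic = sum of Betti numbers = 1 per even-dimensional cohomology group.
chi(P^11) = 11 + 1 = 12

12


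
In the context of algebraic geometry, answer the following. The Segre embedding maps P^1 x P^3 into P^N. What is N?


The Segre embedding maps P^m x P^n into P^N via
all products of coordinates from each factor.
N = (m+1)(n+1) - 1
N = (1+1)(3+1) - 1
N = 2*4 - 1
N = 8 - 1 = 7

7


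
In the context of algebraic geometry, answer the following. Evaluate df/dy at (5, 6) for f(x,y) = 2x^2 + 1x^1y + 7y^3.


df/dy = 1*x^1 + 3*7*y^2
At (5,6): 1*5^1 + 3*7*6^2
= 5 + 756
= 761

761


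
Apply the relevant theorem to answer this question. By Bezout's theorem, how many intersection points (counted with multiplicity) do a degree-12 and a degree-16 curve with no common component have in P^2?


Bezout's theorem states the intersection count equals the product of degrees.
Intersection count = 12 * 16 = 192

192


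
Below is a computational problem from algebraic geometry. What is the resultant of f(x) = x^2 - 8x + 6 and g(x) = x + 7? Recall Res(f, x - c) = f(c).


For Res(f, x - c), we evaluate f at x = c.
f(-7) = (-7)^2 - 8*(-7) + 6
= 49 + 56 + 6
= 105 + 6 = 111
Res(f, g) = 111

111


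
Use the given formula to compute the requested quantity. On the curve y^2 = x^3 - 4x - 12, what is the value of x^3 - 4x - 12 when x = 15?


Compute x^3 - 4x - 12 at x = 15:
x^3 = 15^3 = 3375
(-4)*x = (-4)*15 = -60
Sum: 3375 - 60 - 12 = 3303

3303


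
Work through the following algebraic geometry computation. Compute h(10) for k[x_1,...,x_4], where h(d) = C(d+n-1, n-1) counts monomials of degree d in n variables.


The Hilbert function for the polynomial ring in 4 variables is:
h(d) = C(d+n-1, n-1)
h(10) = C(10+4-1, 4-1) = C(13, 3)
= 13! / (3! * 10!)
= 286

286


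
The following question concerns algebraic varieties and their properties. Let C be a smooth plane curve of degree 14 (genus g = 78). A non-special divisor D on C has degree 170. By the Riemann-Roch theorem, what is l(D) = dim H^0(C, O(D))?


First, compute the genus of a smooth plane curve of degree 14:
g = (d-1)(d-2)/2 = (14-1)(14-2)/2 = 78
For a non-special divisor D (i.e., h^1(D) = 0), Riemann-Roch gives:
l(D) = deg(D) - g + 1
Since deg(D) = 170 >= 2g - 1 = 155, D is non-special.
l(D) = 170 - 78 + 1 = 93

93


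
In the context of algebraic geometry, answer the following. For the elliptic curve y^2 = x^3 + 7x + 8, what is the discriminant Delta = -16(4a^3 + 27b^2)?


Compute each component:
4a^3 = 4*7^3 = 4*343 = 1372
27b^2 = 27*8^2 = 27*64 = 1728
4a^3 + 27b^2 = 1372 + 1728 = 3100
Delta = -16*3100 = -49600

-49600


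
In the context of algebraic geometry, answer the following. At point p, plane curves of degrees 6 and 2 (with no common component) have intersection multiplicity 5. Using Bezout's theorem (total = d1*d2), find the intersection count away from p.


By Bezout's theorem, the total intersection number is d1 * d2.
Total = 6 * 2 = 12
Intersection multiplicity at p = 5
Remaining intersections = 12 - 5 = 7

7


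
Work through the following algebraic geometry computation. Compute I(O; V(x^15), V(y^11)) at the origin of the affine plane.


The intersection multiplicity of V(x^a) and V(y^b) at the origin is:
I(O; V(x^15), V(y^11)) = dim_k(k[x,y]/(x^15, y^11))
A basis for k[x,y]/(x^15, y^11) is the set of monomials x^i * y^j
where 0 <= i < 15 and 0 <= j < 11.
The number of such monomials is 15 * 11 = 165

165


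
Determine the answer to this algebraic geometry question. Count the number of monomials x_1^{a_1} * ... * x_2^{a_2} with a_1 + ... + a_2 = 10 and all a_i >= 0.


The number of degree-10 monomials in 2 variables is C(d+n-1, n-1).
= C(10+2-1, 2-1) = C(11, 1)
= 11

11


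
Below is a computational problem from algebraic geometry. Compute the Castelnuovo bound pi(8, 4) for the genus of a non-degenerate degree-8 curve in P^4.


Castelnuovo's bound: write d - 1 = m(r-1) + epsilon with 0 <= epsilon < r-1.
d - 1 = 8 - 1 = 7
r - 1 = 4 - 1 = 3
7 = 2*3 + 1, so m = 2, epsilon = 1
pi(d, r) = m(m-1)(r-1)/2 + m*epsilon
= 2*1*3/2 + 2*1
= 6/2 + 2
= 3 + 2 = 5

5


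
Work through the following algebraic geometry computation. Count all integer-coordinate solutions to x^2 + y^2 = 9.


Systematically check integer values of x where x^2 <= 9.
For each valid x, check if 9 - x^2 is a perfect square.
x=0: 9 - 0 = 9, sqrt = 3 (valid)
x=3: 9 - 9 = 0, sqrt = 0 (valid)
Total integer solutions found: 4

4


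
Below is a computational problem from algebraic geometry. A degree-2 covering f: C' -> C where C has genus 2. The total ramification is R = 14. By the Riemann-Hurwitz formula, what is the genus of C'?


Riemann-Hurwitz formula: 2g' - 2 = d(2g - 2) + R
Given: d = 2, g = 2, R = 14
2g' - 2 = 2*(2*2 - 2) + 14
2g' - 2 = 2*2 + 14
2g' - 2 = 4 + 14 = 18
2g' = 20
g' = 10

10


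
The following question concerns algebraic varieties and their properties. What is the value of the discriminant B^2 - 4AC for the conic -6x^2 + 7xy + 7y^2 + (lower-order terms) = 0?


The discriminant of a conic Ax^2 + Bxy + Cy^2 + ... = 0 is B^2 - 4AC.
B^2 = 7^2 = 49
4AC = 4*(-6)*7 = -168
Discriminant = 49 + 168 = 217

217


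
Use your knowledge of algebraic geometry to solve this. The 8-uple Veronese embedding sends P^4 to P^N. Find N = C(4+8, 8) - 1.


The Veronese embedding v_d: P^n -> P^N maps each point to all
degree-d monomials in n+1 homogeneous coordinates.
N = C(n+d, d) - 1
N = C(4+8, 8) - 1
N = C(12, 8) - 1
C(12, 8) = 495
N = 495 - 1 = 494

494


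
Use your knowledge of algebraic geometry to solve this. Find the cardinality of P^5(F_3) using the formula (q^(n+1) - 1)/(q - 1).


P^5(F_3) has (q^(n+1) - 1)/(q - 1) points.
= 3^5 + 3^4 + 3^3 + 3^2 + 3^1 + 3^0
= 243 + 81 + 27 + 9 + 3 + 1
= 364

364


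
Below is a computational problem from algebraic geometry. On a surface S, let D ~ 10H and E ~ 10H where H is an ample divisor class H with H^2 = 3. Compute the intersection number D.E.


Using bilinearity of the intersection pairing on a surface S:
(aH).(bH) = ab * (H.H)
We have H^2 = 3.
D.E = (10H).(10H) = 10*10*3
= 100*3
= 300

300


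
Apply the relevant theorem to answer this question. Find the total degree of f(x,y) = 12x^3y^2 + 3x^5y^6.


Examine each term for its total degree (sum of exponents).
  Term '12x^3y^2' has total degree 3+2 = 5.
  Term '3x^5y^6' has total degree 5+6 = 11.
The maximum total degree among all terms is 11.

11


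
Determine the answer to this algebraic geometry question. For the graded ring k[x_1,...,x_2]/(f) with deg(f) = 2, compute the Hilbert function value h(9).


For R = k[x_1,...,x_n]/(f) with f homogeneous of degree e:
The Hilbert series is (1 - t^e)/(1 - t)^n.
So h(d) = C(d+n-1, n-1) - C(d-e+n-1, n-1) for d >= e.
With n=2, e=2, d=9:
C(9+2-1, 2-1) = C(10, 1) = 10
C(9-2+2-1, 2-1) = C(8, 1) = 8
h(9) = 10 - 8 = 2

2


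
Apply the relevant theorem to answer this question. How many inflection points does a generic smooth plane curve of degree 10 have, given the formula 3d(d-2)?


For a general smooth plane curve C of degree d, the inflection points are
the intersection of C with its Hessian curve, which has degree 3(d-2).
By Bezout, the total intersection number is d * 3(d-2) = 10 * 24 = 240.
For a general curve every flex is ordinary, so each contributes
multiplicity 1 to C·Hess(C), and the number of distinct inflection
points is 3d(d-2).
Inflection points = 3*10*(10-2) = 3*10*8 = 240

240


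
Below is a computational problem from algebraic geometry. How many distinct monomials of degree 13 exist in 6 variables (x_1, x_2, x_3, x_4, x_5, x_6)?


The number of degree-13 monomials in 6 variables is C(d+n-1, n-1).
= C(13+6-1, 6-1) = C(18, 5)
= 8568

8568


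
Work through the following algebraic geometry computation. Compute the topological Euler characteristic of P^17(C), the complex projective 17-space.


The complex projective space P^17 has one cell in each even real dimension 0, 2, ..., 34.
The cohomology groups are H^{2k}(P^17) = Z for k = 0,...,17, and 0 otherwise.
Euler characteristic = sum of Betti numbers = 1 per even-dimensional cohomology group.
chi(P^17) = 17 + 1 = 18

18


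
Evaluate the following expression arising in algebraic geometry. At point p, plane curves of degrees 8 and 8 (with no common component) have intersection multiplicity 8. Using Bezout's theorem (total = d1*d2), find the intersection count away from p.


By Bezout's theorem, the total intersection number is d1 * d2.
Total = 8 * 8 = 64
Intersection multiplicity at p = 8
Remaining intersections = 64 - 8 = 56

56


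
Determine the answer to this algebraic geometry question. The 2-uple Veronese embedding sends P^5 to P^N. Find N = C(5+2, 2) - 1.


The Veronese embedding v_d: P^n -> P^N maps each point to all
degree-d monomials in n+1 homogeneous coordinates.
N = C(n+d, d) - 1
N = C(5+2, 2) - 1
N = C(7, 2) - 1
C(7, 2) = 21
N = 21 - 1 = 20

20


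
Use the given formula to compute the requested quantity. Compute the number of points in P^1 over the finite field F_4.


P^1(F_4) has (q^(n+1) - 1)/(q - 1) points.
= 4^1 + 4^0
= 4 + 1
= 5

5


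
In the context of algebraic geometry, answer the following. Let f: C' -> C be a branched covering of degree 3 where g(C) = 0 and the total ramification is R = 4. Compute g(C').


Riemann-Hurwitz formula: 2g' - 2 = d(2g - 2) + R
Given: d = 3, g = 0, R = 4
2g' - 2 = 3*(2*0 - 2) + 4
2g' - 2 = 3*(-2) + 4
2g' - 2 = -6 + 4 = -2
2g' = 0
g' = 0

0


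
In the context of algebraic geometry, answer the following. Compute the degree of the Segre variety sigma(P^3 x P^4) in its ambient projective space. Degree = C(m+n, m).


The degree of the Segre variety P^3 x P^4 is C(m+n, m).
= C(7, 3)
= 35

35


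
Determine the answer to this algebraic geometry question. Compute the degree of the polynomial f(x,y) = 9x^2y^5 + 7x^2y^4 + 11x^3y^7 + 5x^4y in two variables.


Examine each term for its total degree (sum of exponents).
  Term '9x^2y^5' has total degree 2+5 = 7.
  Term '7x^2y^4' has total degree 2+4 = 6.
  Term '11x^3y^7' has total degree 3+7 = 10.
  Term '5x^4y' has total degree 4+1 = 5.
The maximum total degree among all terms is 10.

10


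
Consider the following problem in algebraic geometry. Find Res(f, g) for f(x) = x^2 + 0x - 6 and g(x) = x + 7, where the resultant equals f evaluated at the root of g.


For Res(f, x - c), we evaluate f at x = c.
f(-7) = (-7)^2 + 0*(-7) - 6
= 49 + 0 - 6
= 49 - 6 = 43
Res(f, g) = 43

43


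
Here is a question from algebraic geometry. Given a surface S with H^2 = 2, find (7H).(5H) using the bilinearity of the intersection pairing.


Using bilinearity of the intersection pairing on a surface S:
(aH).(bH) = ab * (H.H)
We have H^2 = 2.
D.E = (7H).(5H) = 7*5*2
= 35*2
= 70

70


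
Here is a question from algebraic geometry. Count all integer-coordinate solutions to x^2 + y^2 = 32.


Systematically check integer values of x where x^2 <= 32.
For each valid x, check if 32 - x^2 is a perfect square.
x=4: 32 - 16 = 16, sqrt = 4 (valid)
Total integer solutions found: 4

4


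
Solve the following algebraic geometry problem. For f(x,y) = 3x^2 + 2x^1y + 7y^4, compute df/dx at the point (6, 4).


df/dx = 2*3*x^1 + 1*2*x^0*y
At (6,4): 2*3*6^1 + 1*2*6^0*4
= 36 + 8
= 44

44


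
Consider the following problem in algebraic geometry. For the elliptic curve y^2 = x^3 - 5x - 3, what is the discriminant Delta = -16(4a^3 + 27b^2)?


Compute each component:
4a^3 = 4*(-5)^3 = 4*(-125) = -500
27b^2 = 27*(-3)^2 = 27*9 = 243
4a^3 + 27b^2 = -500 + 243 = -257
Delta = -16*(-257) = 4112

4112


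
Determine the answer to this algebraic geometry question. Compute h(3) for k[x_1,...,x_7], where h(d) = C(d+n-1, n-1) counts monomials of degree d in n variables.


The Hilbert function for the polynomial ring in 7 variables is:
h(d) = C(d+n-1, n-1)
h(3) = C(3+7-1, 7-1) = C(9, 6)
= 9! / (6! * 3!)
= 84

84


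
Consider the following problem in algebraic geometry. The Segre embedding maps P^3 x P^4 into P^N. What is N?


The Segre embedding maps P^m x P^n into P^N via
all products of coordinates from each factor.
N = (m+1)(n+1) - 1
N = (3+1)(4+1) - 1
N = 4*5 - 1
N = 20 - 1 = 19

19


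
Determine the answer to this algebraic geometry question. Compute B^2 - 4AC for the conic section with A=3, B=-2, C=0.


The discriminant of a conic Ax^2 + Bxy + Cy^2 + ... = 0 is B^2 - 4AC.
B^2 = (-2)^2 = 4
4AC = 4*3*0 = 0
Discriminant = 4 + 0 = 4

4


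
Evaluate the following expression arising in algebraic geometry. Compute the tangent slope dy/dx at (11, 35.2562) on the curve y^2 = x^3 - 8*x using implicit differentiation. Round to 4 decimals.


Using implicit differentiation of y^2 = x^3 - 8*x:
2y * dy/dx = 3x^2 - 8
dy/dx = (3x^2 - 8)/(2y)
Numerator: 3*11^2 - 8 = 355
Denominator: 2*35.2562 = 70.5124
dy/dx = 355/70.5124 = 5.0346

5.0346


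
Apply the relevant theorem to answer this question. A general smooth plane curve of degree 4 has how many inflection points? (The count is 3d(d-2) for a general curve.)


For a general smooth plane curve C of degree d, the inflection points are
the intersection of C with its Hessian curve, which has degree 3(d-2).
By Bezout, the total intersection number is d * 3(d-2) = 4 * 6 = 24.
For a general curve every flex is ordinary, so each contributes
multiplicity 1 to C·Hess(C), and the number of distinct inflection
points is 3d(d-2).
Inflection points = 3*4*(4-2) = 3*4*2 = 24

24


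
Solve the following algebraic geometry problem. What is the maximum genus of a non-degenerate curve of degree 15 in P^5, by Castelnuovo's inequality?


Castelnuovo's bound: write d - 1 = m(r-1) + epsilon with 0 <= epsilon < r-1.
d - 1 = 15 - 1 = 14
r - 1 = 5 - 1 = 4
14 = 3*4 + 2, so m = 3, epsilon = 2
pi(d, r) = m(m-1)(r-1)/2 + m*epsilon
= 3*2*4/2 + 3*2
= 24/2 + 6
= 12 + 6 = 18

18


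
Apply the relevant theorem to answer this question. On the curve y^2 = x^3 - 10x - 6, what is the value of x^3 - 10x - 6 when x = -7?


Compute x^3 - 10x - 6 at x = -7:
x^3 = (-7)^3 = -343
(-10)*x = (-10)*(-7) = 70
Sum: -343 + 70 - 6 = -279

-279


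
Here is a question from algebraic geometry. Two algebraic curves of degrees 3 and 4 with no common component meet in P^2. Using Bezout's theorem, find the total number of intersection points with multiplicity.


Bezout's theorem states the intersection count equals the product of degrees.
Intersection count = 3 * 4 = 12

12


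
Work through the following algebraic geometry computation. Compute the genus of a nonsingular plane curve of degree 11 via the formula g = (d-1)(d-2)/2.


Using the genus formula for smooth plane curves:
g = (d-1)(d-2)/2
g = (11-1)(11-2)/2
g = 10*9/2
g = 90/2 = 45

45


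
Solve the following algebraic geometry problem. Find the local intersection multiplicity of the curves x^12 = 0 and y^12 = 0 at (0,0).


The intersection multiplicity of V(x^a) and V(y^b) at the origin is:
I(O; V(x^12), V(y^12)) = dim_k(k[x,y]/(x^12, y^12))
A basis for k[x,y]/(x^12, y^12) is the set of monomials x^i * y^j
where 0 <= i < 12 and 0 <= j < 12.
The number of such monomials is 12 * 12 = 144

144


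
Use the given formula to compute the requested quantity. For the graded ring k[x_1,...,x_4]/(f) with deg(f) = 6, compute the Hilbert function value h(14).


For R = k[x_1,...,x_n]/(f) with f homogeneous of degree e:
The Hilbert series is (1 - t^e)/(1 - t)^n.
So h(d) = C(d+n-1, n-1) - C(d-e+n-1, n-1) for d >= e.
With n=4, e=6, d=14:
C(14+4-1, 4-1) = C(17, 3) = 680
C(14-6+4-1, 4-1) = C(11, 3) = 165
h(14) = 680 - 165 = 515

515


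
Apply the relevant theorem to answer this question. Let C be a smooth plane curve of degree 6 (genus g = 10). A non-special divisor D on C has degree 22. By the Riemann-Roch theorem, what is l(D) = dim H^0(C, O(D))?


First, compute the genus of a smooth plane curve of degree 6:
g = (d-1)(d-2)/2 = (6-1)(6-2)/2 = 10
For a non-special divisor D (i.e., h^1(D) = 0), Riemann-Roch gives:
l(D) = deg(D) - g + 1
Since deg(D) = 22 >= 2g - 1 = 19, D is non-special.
l(D) = 22 - 10 + 1 = 13

13


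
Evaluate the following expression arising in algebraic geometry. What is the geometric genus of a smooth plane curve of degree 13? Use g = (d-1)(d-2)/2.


Using the genus formula for smooth plane curves:
g = (d-1)(d-2)/2
g = (13-1)(13-2)/2
g = 12*11/2
g = 132/2 = 66

66


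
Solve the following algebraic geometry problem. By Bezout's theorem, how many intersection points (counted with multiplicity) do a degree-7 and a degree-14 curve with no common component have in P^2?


Bezout's theorem states the intersection count equals the product of degrees.
Intersection count = 7 * 14 = 98

98


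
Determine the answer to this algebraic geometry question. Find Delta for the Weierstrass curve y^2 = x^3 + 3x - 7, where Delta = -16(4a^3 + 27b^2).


Compute each component:
4a^3 = 4*3^3 = 4*27 = 108
27b^2 = 27*(-7)^2 = 27*49 = 1323
4a^3 + 27b^2 = 108 + 1323 = 1431
Delta = -16*1431 = -22896

-22896


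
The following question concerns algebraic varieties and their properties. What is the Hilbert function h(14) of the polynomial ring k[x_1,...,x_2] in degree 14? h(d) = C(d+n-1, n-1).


The Hilbert function for the polynomial ring in 2 variables is:
h(d) = C(d+n-1, n-1)
h(14) = C(14+2-1, 2-1) = C(15, 1)
= 15! / (1! * 14!)
= 15

15


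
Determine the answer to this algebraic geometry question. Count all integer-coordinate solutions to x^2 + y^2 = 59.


Systematically check integer values of x where x^2 <= 59.
For each valid x, check if 59 - x^2 is a perfect square.
Total integer solutions found: 0

0


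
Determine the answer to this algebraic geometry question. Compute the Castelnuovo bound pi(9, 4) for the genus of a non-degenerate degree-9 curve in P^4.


Castelnuovo's bound: write d - 1 = m(r-1) + epsilon with 0 <= epsilon < r-1.
d - 1 = 9 - 1 = 8
r - 1 = 4 - 1 = 3
8 = 2*3 + 2, so m = 2, epsilon = 2
pi(d, r) = m(m-1)(r-1)/2 + m*epsilon
= 2*1*3/2 + 2*2
= 6/2 + 4
= 3 + 4 = 7

7


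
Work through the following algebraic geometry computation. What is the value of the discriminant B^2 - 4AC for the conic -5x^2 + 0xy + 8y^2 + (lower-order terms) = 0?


The discriminant of a conic Ax^2 + Bxy + Cy^2 + ... = 0 is B^2 - 4AC.
B^2 = 0^2 = 0
4AC = 4*(-5)*8 = -160
Discriminant = 0 + 160 = 160

160


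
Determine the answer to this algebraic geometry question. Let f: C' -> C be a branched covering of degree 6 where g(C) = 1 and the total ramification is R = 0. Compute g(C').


Riemann-Hurwitz formula: 2g' - 2 = d(2g - 2) + R
Given: d = 6, g = 1, R = 0
2g' - 2 = 6*(2*1 - 2) + 0
2g' - 2 = 6*0 + 0
2g' - 2 = 0 + 0 = 0
2g' = 2
g' = 1

1


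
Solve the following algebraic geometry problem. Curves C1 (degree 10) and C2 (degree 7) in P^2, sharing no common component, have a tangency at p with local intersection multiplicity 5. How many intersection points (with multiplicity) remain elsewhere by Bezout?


By Bezout's theorem, the total intersection number is d1 * d2.
Total = 10 * 7 = 70
Intersection multiplicity at p = 5
Remaining intersections = 70 - 5 = 65

65


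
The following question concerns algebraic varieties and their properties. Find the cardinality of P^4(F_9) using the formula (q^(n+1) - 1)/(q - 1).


P^4(F_9) has (q^(n+1) - 1)/(q - 1) points.
= 9^4 + 9^3 + 9^2 + 9^1 + 9^0
= 6561 + 729 + 81 + 9 + 1
= 7381

7381


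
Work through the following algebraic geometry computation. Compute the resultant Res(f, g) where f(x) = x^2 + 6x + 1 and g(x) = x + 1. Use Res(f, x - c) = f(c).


For Res(f, x - c), we evaluate f at x = c.
f(-1) = (-1)^2 + 6*(-1) + 1
= 1 - 6 + 1
= -5 + 1 = -4
Res(f, g) = -4

-4


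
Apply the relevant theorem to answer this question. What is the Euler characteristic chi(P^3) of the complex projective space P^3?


The complex projective space P^3 has one cell in each even real dimension 0, 2, ..., 6.
The cohomology groups are H^{2k}(P^3) = Z for k = 0,...,3, and 0 otherwise.
Euler characteristic = sum of Betti numbers = 1 per even-dimensional cohomology group.
chi(P^3) = 3 + 1 = 4

4


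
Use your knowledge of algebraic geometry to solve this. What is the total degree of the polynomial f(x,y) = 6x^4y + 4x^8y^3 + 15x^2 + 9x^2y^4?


Examine each term for its total degree (sum of exponents).
  Term '6x^4y' has total degree 4+1 = 5.
  Term '4x^8y^3' has total degree 8+3 = 11.
  Term '15x^2' has total degree 2+0 = 2.
  Term '9x^2y^4' has total degree 2+4 = 6.
The maximum total degree among all terms is 11.

11


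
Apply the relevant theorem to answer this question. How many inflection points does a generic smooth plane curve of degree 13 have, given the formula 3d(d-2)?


For a general smooth plane curve C of degree d, the inflection points are
the intersection of C with its Hessian curve, which has degree 3(d-2).
By Bezout, the total intersection number is d * 3(d-2) = 13 * 33 = 429.
For a general curve every flex is ordinary, so each contributes
multiplicity 1 to C·Hess(C), and the number of distinct inflection
points is 3d(d-2).
Inflection points = 3*13*(13-2) = 3*13*11 = 429

429


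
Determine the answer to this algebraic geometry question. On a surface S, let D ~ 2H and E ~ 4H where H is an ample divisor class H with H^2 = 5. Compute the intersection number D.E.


Using bilinearity of the intersection pairing on a surface S:
(aH).(bH) = ab * (H.H)
We have H^2 = 5.
D.E = (2H).(4H) = 2*4*5
= 8*5
= 40

40
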